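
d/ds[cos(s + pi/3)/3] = -sin(s + pi/3)/3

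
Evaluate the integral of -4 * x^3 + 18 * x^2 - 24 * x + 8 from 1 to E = -E*(-2 + E)^3 - 1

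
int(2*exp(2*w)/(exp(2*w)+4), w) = log(exp(2*w) + 4) + C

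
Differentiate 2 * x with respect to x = 2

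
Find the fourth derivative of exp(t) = exp(t)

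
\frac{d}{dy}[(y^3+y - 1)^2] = 6*y^5 + 8*y^3 - 6*y^2 + 2*y - 2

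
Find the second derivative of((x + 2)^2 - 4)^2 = 12*x^2 + 48*x + 32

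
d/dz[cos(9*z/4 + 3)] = -9*sin(9*z/4 + 3)/4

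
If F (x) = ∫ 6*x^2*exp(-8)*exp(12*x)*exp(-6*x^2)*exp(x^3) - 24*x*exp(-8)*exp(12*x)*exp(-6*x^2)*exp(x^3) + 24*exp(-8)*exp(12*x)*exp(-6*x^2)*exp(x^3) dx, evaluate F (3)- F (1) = -2*exp(-1) + 2*E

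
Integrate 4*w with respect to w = 2*w^2 + C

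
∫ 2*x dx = x^2 + C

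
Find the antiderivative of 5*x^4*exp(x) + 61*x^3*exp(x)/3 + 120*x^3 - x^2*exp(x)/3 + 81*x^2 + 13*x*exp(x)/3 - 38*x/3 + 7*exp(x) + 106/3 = (x*exp(x) + 6*x + 5)*(15*x^3 + x^2 - 4*x + 21)/3 + C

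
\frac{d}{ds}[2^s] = 2^s*log(2)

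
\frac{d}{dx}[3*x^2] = 6*x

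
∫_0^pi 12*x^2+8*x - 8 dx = -8*pi + 4*pi^2 + 4*pi^3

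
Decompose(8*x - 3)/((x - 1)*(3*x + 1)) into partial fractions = 17/(4*(3*x + 1)) + 5/(4*(x - 1))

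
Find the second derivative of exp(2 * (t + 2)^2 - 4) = 16*t^2*exp(2*t^2 + 8*t + 4) + 64*t*exp(2*t^2 + 8*t + 4) + 68*exp(2*t^2 + 8*t + 4)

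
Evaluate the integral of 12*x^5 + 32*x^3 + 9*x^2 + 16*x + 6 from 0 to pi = 6*pi + 3*pi^3 + 2*(2*pi + pi^3)^2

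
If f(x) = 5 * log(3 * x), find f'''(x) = 10/x^3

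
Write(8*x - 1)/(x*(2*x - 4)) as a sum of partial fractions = 15/(4*(x - 2)) + 1/(4*x)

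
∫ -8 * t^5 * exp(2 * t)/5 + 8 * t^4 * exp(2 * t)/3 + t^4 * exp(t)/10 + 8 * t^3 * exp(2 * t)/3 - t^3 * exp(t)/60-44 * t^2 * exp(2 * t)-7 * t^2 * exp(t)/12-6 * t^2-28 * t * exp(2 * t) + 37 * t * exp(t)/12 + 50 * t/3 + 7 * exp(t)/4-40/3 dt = -(8*t^2*exp(2*t) - t*exp(t) + 20)*(6*t^3 - 25*t^2 + 40*t + 105)/60 + C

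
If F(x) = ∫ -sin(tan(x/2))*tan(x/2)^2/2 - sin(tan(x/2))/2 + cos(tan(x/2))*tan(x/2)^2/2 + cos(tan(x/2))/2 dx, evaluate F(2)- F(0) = -1 + cos(tan(1)) + sin(tan(1))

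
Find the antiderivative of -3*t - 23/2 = -3*t^2/2 - 23*t/2 + C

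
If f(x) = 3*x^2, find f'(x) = 6*x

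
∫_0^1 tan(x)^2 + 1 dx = tan(1)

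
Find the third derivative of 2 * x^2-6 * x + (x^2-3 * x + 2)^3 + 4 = 120*x^3 - 540*x^2 + 792*x - 378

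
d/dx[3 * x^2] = 6*x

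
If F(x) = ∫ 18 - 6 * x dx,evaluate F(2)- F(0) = 24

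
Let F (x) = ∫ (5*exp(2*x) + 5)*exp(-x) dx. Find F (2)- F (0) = -5*exp(-2) + 5*exp(2)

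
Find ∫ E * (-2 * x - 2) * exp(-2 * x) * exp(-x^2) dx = exp(2 - (x + 1)^2) + C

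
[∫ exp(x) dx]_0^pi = -1 + exp(pi)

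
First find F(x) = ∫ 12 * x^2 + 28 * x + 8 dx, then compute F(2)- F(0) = 104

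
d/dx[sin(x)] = cos(x)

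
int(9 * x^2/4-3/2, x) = 3*x^3/4 - 3*x/2 + C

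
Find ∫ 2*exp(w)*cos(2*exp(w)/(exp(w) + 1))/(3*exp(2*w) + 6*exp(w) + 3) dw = sin(2*exp(w)/(exp(w) + 1))/3 + C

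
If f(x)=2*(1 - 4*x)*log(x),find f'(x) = (-8*x*log(x) - 8*x + 2)/x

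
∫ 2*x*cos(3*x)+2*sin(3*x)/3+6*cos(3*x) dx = (2*x/3 + 2)*sin(3*x) + C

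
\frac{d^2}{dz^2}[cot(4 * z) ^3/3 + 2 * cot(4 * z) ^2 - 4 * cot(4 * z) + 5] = 64*cot(4*z)^5 + 192*cot(4*z)^4 - 32*cot(4*z)^3 + 256*cot(4*z)^2 - 96*cot(4*z) + 64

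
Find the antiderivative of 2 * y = y^2 + C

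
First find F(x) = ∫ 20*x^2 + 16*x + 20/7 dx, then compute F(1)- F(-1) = 400/21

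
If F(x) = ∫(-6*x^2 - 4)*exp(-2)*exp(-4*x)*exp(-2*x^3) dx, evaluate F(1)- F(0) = -exp(-2) + exp(-8)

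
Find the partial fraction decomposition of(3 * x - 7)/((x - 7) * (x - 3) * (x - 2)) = -1/(5*(x - 2)) - 1/(2*(x - 3)) + 7/(10*(x - 7))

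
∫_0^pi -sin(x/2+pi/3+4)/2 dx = -sqrt(2)*cos(pi/12 + 4)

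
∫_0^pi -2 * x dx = -pi^2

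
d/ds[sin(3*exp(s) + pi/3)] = 3*exp(s)*cos(3*exp(s) + pi/3)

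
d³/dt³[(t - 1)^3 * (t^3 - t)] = 120*t^3 - 180*t^2 + 48*t + 12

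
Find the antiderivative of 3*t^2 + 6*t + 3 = t^3 + 3*t^2 + 3*t + C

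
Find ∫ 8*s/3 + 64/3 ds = 4*s^2/3 + 64*s/3 + C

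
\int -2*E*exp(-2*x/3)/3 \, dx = exp(1 - 2*x/3) + C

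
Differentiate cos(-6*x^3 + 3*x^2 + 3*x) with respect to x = 3*(6*x^2 - 2*x - 1)*sin(3*x*(-2*x^2 + x + 1))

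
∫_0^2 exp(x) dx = -1 + exp(2)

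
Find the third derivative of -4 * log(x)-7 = -8/x^3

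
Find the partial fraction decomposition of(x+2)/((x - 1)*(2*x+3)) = -1/(5*(2*x + 3)) + 3/(5*(x - 1))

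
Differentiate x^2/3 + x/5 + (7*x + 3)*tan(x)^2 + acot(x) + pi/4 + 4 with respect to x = (210*x^3*sin(x)/cos(x)^3 + 10*x^3 + 90*x^2*sin(x)/cos(x)^3 - 102*x^2 + 105*x^2/cos(x)^2 + 210*x*sin(x)/cos(x)^3 + 10*x + 90*sin(x)/cos(x)^3 - 117 + 105/cos(x)^2)/(15*x^2 + 15)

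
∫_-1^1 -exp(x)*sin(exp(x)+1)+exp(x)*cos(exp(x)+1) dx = -sin(exp(-1) + 1) + cos(1 + E) + sin(1 + E) - cos(exp(-1) + 1)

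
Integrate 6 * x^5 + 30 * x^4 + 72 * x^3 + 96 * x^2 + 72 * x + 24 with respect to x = x^6 + 6*x^5 + 18*x^4 + 32*x^3 + 36*x^2 + 24*x + C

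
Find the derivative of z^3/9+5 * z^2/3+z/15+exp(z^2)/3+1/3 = z^2/3 + 2*z*exp(z^2)/3 + 10*z/3 + 1/15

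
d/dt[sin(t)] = cos(t)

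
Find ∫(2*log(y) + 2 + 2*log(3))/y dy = (log(3*y) + 1)^2 + C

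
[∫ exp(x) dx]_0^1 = -1 + E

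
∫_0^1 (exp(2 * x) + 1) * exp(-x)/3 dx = -exp(-1)/3 + E/3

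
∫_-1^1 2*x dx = 0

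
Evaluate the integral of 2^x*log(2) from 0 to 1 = 1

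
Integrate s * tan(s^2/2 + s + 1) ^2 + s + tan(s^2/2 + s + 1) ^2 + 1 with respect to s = tan((s + 1)^2/2 + 1/2) + C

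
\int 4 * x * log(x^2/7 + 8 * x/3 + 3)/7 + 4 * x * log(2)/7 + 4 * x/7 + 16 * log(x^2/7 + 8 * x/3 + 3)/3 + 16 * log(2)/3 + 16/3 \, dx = 2*(3*x^2 + 56*x + 63)*log(2*x^2/7 + 16*x/3 + 6)/21 + C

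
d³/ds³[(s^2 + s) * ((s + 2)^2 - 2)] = 24*s + 30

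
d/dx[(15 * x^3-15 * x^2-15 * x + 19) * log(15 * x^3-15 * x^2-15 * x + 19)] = 45*x^2*log(15*x^3 - 15*x^2 - 15*x + 19) + 45*x^2 - 30*x*log(15*x^3 - 15*x^2 - 15*x + 19) - 30*x - 15*log(15*x^3 - 15*x^2 - 15*x + 19) - 15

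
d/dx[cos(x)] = -sin(x)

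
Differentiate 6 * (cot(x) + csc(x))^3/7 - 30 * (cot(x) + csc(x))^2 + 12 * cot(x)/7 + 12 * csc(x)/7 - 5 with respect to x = 6*(10*cos(x)^2 + 20*cos(x) + 10 - cos(x)^3/(7*sin(x)) - cos(x)^2/sin(x) - 11*cos(x)/(7*sin(x)) - 5/(7*sin(x)))/sin(x)^3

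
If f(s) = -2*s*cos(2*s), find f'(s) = 4*s*sin(2*s) - 2*cos(2*s)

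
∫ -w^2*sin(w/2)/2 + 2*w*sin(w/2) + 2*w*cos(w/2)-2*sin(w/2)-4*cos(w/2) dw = (w - 2)^2*cos(w/2) + C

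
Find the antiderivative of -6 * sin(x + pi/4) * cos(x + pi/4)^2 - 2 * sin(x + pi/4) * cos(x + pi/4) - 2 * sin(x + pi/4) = -sin(2*x)/2 - sin(3*x + pi/4)/2 + 7*cos(x + pi/4)/2 + C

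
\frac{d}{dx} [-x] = -1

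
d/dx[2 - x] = -1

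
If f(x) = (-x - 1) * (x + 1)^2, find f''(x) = -6*x - 6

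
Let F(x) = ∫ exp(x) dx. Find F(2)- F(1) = -E + exp(2)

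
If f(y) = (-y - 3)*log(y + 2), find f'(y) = (-y*log(y + 2) - y - 2*log(y + 2) - 3)/(y + 2)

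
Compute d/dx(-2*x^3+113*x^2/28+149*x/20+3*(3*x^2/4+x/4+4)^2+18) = 27*x^3/4 - 21*x^2/8 + 2489*x/56 + 269/20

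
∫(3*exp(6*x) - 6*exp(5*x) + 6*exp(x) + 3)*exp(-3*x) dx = (-(1 - exp(x))*exp(x) - 1)^3*exp(-3*x) + C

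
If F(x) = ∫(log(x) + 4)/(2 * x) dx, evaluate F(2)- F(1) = -4 + (log(2)/2 + 2)^2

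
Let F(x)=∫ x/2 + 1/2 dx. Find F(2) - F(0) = 2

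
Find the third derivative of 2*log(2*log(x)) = (4*log(x)^2 + 6*log(x) + 4)/(x^3*log(x)^3)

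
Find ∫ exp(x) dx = exp(x) + C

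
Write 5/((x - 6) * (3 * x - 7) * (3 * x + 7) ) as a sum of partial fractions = 3/(70*(3*x + 7)) - 15/(154*(3*x - 7)) + 1/(55*(x - 6))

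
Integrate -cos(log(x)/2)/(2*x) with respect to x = -sin(log(x)/2) + C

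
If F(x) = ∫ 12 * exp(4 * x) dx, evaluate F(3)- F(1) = -3*exp(4) + 3*exp(12)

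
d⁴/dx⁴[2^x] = 2^x*log(2)^4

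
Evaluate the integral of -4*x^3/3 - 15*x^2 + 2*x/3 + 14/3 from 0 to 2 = -104/3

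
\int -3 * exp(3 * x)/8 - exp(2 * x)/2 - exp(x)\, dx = (-exp(2*x) - 2*exp(x) - 8)*exp(x)/8 + C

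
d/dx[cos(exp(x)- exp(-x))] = -(exp(2*x) + 1)*exp(-x)*sin(exp(x) - exp(-x))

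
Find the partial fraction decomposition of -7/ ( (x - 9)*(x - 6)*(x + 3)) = -7/(108*(x + 3)) + 7/(27*(x - 6)) - 7/(36*(x - 9))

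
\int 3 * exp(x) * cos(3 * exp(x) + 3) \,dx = sin(3*exp(x) + 3) + C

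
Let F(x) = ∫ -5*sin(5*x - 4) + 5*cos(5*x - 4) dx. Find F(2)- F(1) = -sin(1) - cos(1) + sin(6) + cos(6)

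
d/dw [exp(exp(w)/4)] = exp(w + exp(w)/4)/4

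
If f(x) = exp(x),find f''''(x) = exp(x)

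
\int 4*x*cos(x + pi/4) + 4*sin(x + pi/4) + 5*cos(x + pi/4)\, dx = (4*x + 5)*sin(x + pi/4) + C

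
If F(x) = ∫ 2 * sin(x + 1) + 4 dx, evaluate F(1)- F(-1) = 10 - 2*cos(2)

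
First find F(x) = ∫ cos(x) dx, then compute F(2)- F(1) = -sin(1) + sin(2)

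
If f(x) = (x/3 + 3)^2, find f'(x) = 2*x/9 + 2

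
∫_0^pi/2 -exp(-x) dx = -1 + exp(-pi/2)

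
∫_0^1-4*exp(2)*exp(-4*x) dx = -exp(2) + exp(-2)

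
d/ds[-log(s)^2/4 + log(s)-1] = (2 - log(s))/(2*s)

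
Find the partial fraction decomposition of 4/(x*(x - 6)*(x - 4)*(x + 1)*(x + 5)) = 1/(495*(x + 5)) - 1/(35*(x + 1)) - 1/(90*(x - 4)) + 1/(231*(x - 6)) + 1/(30*x)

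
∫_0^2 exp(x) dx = -1 + exp(2)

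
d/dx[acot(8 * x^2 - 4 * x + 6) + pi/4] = (4 - 16*x)/(64*x^4 - 64*x^3 + 112*x^2 - 48*x + 37)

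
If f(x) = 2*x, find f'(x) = 2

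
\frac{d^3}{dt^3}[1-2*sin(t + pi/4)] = 2*cos(t + pi/4)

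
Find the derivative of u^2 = 2*u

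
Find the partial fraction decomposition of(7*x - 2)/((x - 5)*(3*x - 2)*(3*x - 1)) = 1/(14*(3*x - 1)) - 8/(13*(3*x - 2)) + 33/(182*(x - 5))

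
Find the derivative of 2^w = 2^w*log(2)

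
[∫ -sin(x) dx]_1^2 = -cos(1) + cos(2)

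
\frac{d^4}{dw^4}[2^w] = 2^w*log(2)^4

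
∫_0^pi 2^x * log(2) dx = -1 + 2^pi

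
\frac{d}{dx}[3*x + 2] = 3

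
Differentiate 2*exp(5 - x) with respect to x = -2*exp(5 - x)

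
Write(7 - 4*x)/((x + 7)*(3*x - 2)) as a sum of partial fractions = 13/(23*(3*x - 2)) - 35/(23*(x + 7))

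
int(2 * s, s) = s^2 + C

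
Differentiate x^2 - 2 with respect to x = 2*x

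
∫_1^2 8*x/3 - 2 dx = 2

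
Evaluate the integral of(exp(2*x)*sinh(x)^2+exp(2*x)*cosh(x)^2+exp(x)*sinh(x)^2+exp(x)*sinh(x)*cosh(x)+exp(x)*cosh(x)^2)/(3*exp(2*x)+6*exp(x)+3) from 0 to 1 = E*sinh(2)/(6*(1 + E))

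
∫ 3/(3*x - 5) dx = log(10 - 6*x) + C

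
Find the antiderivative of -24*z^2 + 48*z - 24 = -8*z^3 + 24*z^2 - 24*z + C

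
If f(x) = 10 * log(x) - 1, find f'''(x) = 20/x^3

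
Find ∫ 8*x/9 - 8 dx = 4*x^2/9 - 8*x + C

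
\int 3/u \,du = 3*log(u) + C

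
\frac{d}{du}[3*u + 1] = 3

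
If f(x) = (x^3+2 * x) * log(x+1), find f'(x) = (3*x^3*log(x + 1) + x^3 + 3*x^2*log(x + 1) + 2*x*log(x + 1) + 2*x + 2*log(x + 1))/(x + 1)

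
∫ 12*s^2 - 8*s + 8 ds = 4*s^3 - 4*s^2 + 8*s + C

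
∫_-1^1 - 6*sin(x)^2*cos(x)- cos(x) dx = -5*sin(1) + sin(3)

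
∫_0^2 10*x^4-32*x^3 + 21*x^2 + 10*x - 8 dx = -4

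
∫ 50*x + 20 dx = 25*x^2 + 20*x + C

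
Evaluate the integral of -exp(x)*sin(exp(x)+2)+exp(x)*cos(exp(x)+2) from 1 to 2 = sqrt(2)*(sin(pi/4 + 2 + exp(2)) - sin(pi/4 + 2 + E))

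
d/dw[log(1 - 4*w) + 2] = 4/(4*w - 1)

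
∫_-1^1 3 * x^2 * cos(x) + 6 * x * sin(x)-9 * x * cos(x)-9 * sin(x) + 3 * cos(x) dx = 12*sin(1)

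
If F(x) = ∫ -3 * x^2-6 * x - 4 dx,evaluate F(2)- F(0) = -28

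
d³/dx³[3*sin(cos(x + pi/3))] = 3*sin(x + pi/3)^3*cos(cos(x + pi/3)) - 9*sin(x + pi/3)*sin(cos(x + pi/3))*cos(x + pi/3) + 3*sin(x + pi/3)*cos(cos(x + pi/3))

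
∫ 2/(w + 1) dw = log(2*(w + 1)^2) + C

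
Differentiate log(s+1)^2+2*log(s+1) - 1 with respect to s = (2*log(s + 1) + 2)/(s + 1)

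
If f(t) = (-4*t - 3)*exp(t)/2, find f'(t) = -2*t*exp(t) - 7*exp(t)/2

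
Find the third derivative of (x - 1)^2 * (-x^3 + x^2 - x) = -60*x^2 + 72*x - 24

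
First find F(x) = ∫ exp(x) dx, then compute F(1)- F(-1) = E - exp(-1)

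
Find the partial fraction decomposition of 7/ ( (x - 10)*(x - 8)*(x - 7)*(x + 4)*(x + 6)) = 1/(832*(x + 6)) - 1/(528*(x + 4)) + 7/(429*(x - 7)) - 1/(48*(x - 8)) + 1/(192*(x - 10))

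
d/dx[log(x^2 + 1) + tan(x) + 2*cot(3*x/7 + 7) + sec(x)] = (7*x^2*tan(x)^2 + 7*x^2*tan(x)*sec(x) - 6*x^2*cot(3*x/7 + 7)^2 + x^2 + 14*x + 7*tan(x)^2 + 7*tan(x)*sec(x) - 6*cot(3*x/7 + 7)^2 + 1)/(7*x^2 + 7)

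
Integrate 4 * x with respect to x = 2*x^2 + C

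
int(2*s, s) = s^2 + C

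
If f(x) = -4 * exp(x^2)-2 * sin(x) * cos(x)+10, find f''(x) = -16*x^2*exp(x^2) - 8*exp(x^2) + 4*sin(2*x)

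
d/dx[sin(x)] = cos(x)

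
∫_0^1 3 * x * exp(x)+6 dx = 9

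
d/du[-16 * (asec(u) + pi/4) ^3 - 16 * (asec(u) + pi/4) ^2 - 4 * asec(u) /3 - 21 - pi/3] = (-144*asec(u)^2 - 72*pi*asec(u) - 96*asec(u) - 9*pi^2 - 24*pi - 4)/(3*u^2*sqrt(1 - 1/u^2))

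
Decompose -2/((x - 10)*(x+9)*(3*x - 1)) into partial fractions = 9/(406*(3*x - 1)) - 1/(266*(x + 9)) - 2/(551*(x - 10))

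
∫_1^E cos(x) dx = -sin(1) + sin(E)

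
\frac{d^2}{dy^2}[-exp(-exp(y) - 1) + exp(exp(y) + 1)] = (-exp(2*y) + exp(y) + exp(y + 2*exp(y) + 2) + exp(2*y + 2*exp(y) + 2))*exp(-exp(y) - 1)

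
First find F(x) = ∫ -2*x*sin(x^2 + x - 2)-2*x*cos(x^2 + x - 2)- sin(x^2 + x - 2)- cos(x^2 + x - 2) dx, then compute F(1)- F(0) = -sin(2) - cos(2) + 1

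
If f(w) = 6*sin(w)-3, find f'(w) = 6*cos(w)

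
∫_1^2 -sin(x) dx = -cos(1) + cos(2)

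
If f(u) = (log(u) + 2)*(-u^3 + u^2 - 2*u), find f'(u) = -3*u^2*log(u) - 7*u^2 + 2*u*log(u) + 5*u - 2*log(u) - 6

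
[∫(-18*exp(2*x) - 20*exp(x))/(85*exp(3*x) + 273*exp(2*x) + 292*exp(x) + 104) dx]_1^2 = -log(1 + (-5 + E/(2*(1 + E)))^2) + log(1 + (-5 + exp(2)/(2*(1 + exp(2))))^2)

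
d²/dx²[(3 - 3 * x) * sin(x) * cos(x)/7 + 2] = 6*x*sin(2*x)/7 - 6*sqrt(2)*sin(2*x + pi/4)/7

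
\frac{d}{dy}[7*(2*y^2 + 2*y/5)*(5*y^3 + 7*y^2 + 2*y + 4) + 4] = 350*y^4 + 448*y^3 + 714*y^2/5 + 616*y/5 + 56/5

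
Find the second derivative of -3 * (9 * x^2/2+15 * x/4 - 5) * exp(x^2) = -54*x^4*exp(x^2) - 45*x^3*exp(x^2) - 75*x^2*exp(x^2) - 135*x*exp(x^2)/2 + 3*exp(x^2)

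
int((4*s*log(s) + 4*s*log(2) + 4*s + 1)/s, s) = (4*s + 1)*log(2*s) + C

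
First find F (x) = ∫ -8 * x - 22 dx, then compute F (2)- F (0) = -60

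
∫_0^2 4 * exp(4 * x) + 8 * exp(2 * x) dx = -9 + (2 + exp(4))^2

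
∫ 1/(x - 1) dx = log(x - 1) + C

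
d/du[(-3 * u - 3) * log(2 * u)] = (-3*u*log(u) - 3*u - 3*u*log(2) - 3)/u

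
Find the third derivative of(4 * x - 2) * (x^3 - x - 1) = 96*x - 12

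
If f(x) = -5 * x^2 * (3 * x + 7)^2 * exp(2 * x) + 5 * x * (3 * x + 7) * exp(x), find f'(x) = -90*x^4*exp(2*x) - 600*x^3*exp(2*x) - 1120*x^2*exp(2*x) + 15*x^2*exp(x) - 490*x*exp(2*x) + 65*x*exp(x) + 35*exp(x)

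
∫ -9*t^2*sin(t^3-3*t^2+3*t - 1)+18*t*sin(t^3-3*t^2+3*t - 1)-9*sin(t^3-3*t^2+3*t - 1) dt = 3*cos((t - 1)^3) + C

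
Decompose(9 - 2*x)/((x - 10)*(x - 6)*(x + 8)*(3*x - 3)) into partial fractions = -25/(6804*(x + 8)) + 7/(1215*(x - 1)) + 1/(280*(x - 6)) - 11/(1944*(x - 10))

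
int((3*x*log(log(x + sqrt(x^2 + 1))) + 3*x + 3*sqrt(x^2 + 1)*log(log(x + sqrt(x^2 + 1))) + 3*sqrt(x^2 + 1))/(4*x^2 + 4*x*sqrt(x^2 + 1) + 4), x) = 3*log(x + sqrt(x^2 + 1))*log(log(x + sqrt(x^2 + 1)))/4 + C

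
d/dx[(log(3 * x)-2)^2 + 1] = (2*log(x) - 4 + 2*log(3))/x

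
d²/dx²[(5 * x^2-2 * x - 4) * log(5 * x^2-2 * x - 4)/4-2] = (25*x^2*log(5*x^2 - 2*x - 4) + 75*x^2 - 10*x*log(5*x^2 - 2*x - 4) - 30*x - 20*log(5*x^2 - 2*x - 4) - 18)/(10*x^2 - 4*x - 8)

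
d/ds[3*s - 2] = 3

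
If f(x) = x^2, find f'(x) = 2*x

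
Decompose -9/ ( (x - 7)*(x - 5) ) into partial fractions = 9/(2*(x - 5)) - 9/(2*(x - 7))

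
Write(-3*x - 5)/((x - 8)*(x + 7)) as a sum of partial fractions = -16/(15*(x + 7)) - 29/(15*(x - 8))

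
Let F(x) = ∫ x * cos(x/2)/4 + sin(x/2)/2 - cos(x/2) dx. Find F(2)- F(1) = -sin(1) + 3*sin(1/2)/2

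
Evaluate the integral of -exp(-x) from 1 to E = -exp(-1) + exp(-E)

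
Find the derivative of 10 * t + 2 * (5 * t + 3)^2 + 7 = 100*t + 70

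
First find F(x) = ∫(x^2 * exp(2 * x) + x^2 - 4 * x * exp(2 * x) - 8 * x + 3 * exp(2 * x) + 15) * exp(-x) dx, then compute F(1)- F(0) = -4*exp(-1) + 4*E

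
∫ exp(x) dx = exp(x) + C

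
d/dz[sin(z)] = cos(z)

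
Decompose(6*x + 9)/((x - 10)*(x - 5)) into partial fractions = -39/(5*(x - 5)) + 69/(5*(x - 10))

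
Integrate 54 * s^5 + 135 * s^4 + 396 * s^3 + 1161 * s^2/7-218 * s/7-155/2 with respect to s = 9*s^6 + 27*s^5 + 99*s^4 + 387*s^3/7 - 109*s^2/7 - 155*s/2 + C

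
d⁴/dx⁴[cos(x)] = cos(x)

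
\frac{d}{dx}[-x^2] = -2*x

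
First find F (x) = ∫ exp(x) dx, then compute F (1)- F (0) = -1 + E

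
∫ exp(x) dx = exp(x) + C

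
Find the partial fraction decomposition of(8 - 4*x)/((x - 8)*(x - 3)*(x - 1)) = 2/(7*(x - 1)) + 2/(5*(x - 3)) - 24/(35*(x - 8))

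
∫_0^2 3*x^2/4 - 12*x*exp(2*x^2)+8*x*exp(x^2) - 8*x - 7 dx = -3*exp(8) - 29 + 4*exp(4)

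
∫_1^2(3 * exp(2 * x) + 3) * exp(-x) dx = -3*E - 3*exp(-2) + 3*exp(-1) + 3*exp(2)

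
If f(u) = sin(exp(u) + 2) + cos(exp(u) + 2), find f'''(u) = sqrt(2)*(-exp(2*u)*cos(exp(u) + pi/4 + 2) - 3*exp(u)*sin(exp(u) + pi/4 + 2) + cos(exp(u) + pi/4 + 2))*exp(u)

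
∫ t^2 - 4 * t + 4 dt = t^3/3 - 2*t^2 + 4*t + C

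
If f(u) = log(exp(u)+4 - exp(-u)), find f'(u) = (exp(2*u) + 1)/(exp(2*u) + 4*exp(u) - 1)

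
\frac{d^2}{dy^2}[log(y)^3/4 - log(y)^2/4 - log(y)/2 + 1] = (-3*log(y)^2 + 8*log(y))/(4*y^2)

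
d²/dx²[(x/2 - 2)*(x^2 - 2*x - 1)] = 3*x - 6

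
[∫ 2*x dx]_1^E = -1 + exp(2)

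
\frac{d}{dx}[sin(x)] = cos(x)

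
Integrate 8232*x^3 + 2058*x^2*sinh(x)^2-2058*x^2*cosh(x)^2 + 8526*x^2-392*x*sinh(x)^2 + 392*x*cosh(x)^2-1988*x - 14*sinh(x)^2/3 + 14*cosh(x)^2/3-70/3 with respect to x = 2058*x^4 + 2156*x^3 - 798*x^2 - 56*x/3 + C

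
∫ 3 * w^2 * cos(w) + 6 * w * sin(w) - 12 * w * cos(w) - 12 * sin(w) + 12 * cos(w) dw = 3*(w - 2)^2*sin(w) + C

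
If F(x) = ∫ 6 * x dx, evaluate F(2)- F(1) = 9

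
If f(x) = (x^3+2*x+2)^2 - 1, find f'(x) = 6*x^5 + 16*x^3 + 12*x^2 + 8*x + 8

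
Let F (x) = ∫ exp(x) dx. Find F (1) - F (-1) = E - exp(-1)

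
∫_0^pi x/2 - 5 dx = -25 + (-5 + pi/2)^2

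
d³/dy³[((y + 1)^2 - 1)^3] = 120*y^3 + 360*y^2 + 288*y + 48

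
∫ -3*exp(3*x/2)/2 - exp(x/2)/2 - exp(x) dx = -exp(3*x/2) - exp(x/2) - exp(x) + C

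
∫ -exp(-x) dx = exp(-x) + C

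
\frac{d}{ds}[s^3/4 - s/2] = 3*s^2/4 - 1/2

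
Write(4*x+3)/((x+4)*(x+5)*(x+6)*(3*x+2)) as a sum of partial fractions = 9/(2080*(3*x + 2)) + 21/(32*(x + 6)) - 17/(13*(x + 5)) + 13/(20*(x + 4))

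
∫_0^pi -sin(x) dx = -2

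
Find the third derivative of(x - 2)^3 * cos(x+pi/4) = x^3*sin(x + pi/4) - 6*x^2*sin(x + pi/4) - 9*x^2*cos(x + pi/4) - 6*x*sin(x + pi/4) + 36*x*cos(x + pi/4) + 28*sin(x + pi/4) - 30*cos(x + pi/4)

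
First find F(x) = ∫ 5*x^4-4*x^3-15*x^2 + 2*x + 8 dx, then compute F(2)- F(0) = -4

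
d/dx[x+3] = 1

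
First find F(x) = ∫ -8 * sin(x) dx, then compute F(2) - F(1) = -8*cos(1) + 8*cos(2)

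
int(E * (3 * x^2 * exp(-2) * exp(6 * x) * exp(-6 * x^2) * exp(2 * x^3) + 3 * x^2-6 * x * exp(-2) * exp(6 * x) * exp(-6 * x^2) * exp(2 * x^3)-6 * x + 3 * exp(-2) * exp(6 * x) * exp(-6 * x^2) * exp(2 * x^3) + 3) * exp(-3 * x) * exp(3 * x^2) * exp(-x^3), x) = 2*sinh((x - 1)^3) + C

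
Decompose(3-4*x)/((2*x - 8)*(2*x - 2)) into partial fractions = 1/(12*(x - 1)) - 13/(12*(x - 4))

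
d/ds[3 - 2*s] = -2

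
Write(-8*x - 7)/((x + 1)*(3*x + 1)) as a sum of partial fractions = -13/(2*(3*x + 1)) - 1/(2*(x + 1))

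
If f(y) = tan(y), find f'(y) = cos(y)^(-2)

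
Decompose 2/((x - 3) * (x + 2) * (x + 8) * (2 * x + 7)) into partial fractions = 16/(351*(2*x + 7)) - 1/(297*(x + 8)) - 1/(45*(x + 2)) + 2/(715*(x - 3))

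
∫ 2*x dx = x^2 + C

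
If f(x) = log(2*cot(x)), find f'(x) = -2/sin(2*x)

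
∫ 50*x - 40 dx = 25*x^2 - 40*x + C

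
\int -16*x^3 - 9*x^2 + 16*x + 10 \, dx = -4*x^4 - 3*x^3 + 8*x^2 + 10*x + C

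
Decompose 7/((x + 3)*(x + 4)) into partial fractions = -7/(x + 4) + 7/(x + 3)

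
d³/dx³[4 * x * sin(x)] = -4*x*cos(x) - 12*sin(x)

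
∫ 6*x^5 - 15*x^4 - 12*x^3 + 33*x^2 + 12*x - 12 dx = x^6 - 3*x^5 - 3*x^4 + 11*x^3 + 6*x^2 - 12*x + C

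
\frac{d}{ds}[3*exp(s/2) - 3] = 3*exp(s/2)/2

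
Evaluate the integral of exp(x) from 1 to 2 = -E + exp(2)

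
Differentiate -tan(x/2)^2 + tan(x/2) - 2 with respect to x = (-sin(x/2)/cos(x/2) + 1/2)/cos(x/2)^2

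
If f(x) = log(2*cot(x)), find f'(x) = -2/sin(2*x)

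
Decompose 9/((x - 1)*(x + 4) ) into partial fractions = -9/(5*(x + 4)) + 9/(5*(x - 1))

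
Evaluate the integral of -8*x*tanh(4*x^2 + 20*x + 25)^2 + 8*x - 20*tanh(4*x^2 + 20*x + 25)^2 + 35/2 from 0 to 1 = -5/2 - tanh(25) + tanh(49)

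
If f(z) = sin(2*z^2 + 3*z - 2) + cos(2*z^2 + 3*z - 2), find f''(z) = -16*sqrt(2)*z^2*sin(2*z^2 + 3*z - 2 + pi/4) - 24*sqrt(2)*z*sin(2*z^2 + 3*z - 2 + pi/4) - 13*sin(2*z^2 + 3*z - 2) - 5*cos(2*z^2 + 3*z - 2)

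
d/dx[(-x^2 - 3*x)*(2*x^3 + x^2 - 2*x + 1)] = -10*x^4 - 28*x^3 - 3*x^2 + 10*x - 3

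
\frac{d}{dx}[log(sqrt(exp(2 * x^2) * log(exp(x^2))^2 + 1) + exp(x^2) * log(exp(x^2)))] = (2*x^5*exp(2*x^2) + 2*x^3*sqrt(x^4*exp(2*x^2) + 1)*exp(x^2) + 2*x^3*exp(2*x^2) + 2*x*sqrt(x^4*exp(2*x^2) + 1)*exp(x^2))/(x^4*exp(2*x^2) + x^2*sqrt(x^4*exp(2*x^2) + 1)*exp(x^2) + 1)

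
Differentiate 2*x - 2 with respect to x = 2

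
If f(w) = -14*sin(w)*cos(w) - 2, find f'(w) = -14*cos(2*w)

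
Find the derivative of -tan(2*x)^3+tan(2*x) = -6*tan(2*x)^4 - 4*tan(2*x)^2 + 2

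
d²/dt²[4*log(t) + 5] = -4/t^2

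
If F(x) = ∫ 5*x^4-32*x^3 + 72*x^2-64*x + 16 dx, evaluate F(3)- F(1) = 2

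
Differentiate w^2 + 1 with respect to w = 2*w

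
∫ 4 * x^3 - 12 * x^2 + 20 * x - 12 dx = x^4 - 4*x^3 + 10*x^2 - 12*x + C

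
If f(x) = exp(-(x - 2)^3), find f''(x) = (9*x^4 - 72*x^3 + 216*x^2 - 294*x + 156)*exp(-x^3 + 6*x^2 - 12*x + 8)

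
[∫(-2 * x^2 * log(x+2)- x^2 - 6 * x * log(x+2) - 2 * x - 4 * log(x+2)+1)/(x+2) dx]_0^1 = -2*log(3) - log(2)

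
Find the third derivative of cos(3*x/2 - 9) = 27*sin(3*x/2 - 9)/8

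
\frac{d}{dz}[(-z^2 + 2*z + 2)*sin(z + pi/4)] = -z^2*cos(z + pi/4) - 2*sqrt(2)*z*sin(z) + 2*sqrt(2)*cos(z)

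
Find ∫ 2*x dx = x^2 + C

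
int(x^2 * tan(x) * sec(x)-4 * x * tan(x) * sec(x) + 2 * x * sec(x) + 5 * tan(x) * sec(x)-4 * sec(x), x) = ((x - 2)^2 + 1)*sec(x) + C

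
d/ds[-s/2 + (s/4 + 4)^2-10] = s/8 + 3/2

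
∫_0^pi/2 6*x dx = 3*pi^2/4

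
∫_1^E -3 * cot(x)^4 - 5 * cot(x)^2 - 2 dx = cot(E)^3 + 2*cot(E) - 2*cot(1) - cot(1)^3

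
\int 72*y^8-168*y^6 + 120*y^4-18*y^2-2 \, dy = 8*y^9 - 24*y^7 + 24*y^5 - 6*y^3 - 2*y + C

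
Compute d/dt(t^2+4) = 2*t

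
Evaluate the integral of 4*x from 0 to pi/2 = pi^2/2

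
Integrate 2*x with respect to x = x^2 + C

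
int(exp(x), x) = exp(x) + C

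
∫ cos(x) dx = sin(x) + C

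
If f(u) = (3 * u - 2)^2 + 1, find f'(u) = 18*u - 12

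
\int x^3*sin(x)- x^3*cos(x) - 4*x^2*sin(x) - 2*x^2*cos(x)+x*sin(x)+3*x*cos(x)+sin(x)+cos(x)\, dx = sqrt(2)*x*(-x^2 + x + 1)*sin(x + pi/4) + C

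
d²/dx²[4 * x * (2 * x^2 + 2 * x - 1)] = 48*x + 16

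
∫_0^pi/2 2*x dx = pi^2/4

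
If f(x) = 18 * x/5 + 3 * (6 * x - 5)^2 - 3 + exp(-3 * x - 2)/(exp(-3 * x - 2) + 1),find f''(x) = (639*exp(3*x + 2) + 657*exp(6*x + 4) + 216*exp(9*x + 6) + 216)/(exp(6)*exp(9*x) + 3*exp(4)*exp(6*x) + 3*exp(2)*exp(3*x) + 1)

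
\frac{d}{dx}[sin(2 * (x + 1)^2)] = 4*(x + 1)*cos(2*(x^2 + 2*x + 1))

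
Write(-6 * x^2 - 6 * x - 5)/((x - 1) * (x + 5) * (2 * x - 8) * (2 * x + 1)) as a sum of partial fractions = -14/(243*(2*x + 1)) + 125/(972*(x + 5)) + 17/(108*(x - 1)) - 125/(486*(x - 4))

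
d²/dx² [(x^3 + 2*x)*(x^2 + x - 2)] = 20*x^3 + 12*x^2 + 4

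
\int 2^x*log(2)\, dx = 2^x + C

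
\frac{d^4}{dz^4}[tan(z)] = 24*tan(z)^5 + 40*tan(z)^3 + 16*tan(z)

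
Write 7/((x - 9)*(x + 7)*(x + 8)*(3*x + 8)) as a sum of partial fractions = -27/(1040*(3*x + 8)) - 7/(272*(x + 8)) + 7/(208*(x + 7)) + 1/(1360*(x - 9))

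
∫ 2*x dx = x^2 + C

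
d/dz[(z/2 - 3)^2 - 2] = z/2 - 3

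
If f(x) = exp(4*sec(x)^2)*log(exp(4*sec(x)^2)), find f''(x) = 8*(-2*sin(x)^4/cos(x)^2 - 25 - 2/cos(x)^2 + 32/cos(x)^4)*exp(4/cos(x)^2)/cos(x)^4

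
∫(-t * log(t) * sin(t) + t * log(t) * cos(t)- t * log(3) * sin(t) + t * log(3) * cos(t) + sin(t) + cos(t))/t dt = sqrt(2)*log(3*t)*sin(t + pi/4) + C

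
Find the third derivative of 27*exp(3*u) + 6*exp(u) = 729*exp(3*u) + 6*exp(u)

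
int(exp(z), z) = exp(z) + C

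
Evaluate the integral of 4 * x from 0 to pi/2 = pi^2/2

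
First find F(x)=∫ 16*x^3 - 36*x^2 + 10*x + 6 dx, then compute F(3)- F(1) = 60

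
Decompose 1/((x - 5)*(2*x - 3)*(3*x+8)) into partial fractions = 9/(575*(3*x + 8)) - 4/(175*(2*x - 3)) + 1/(161*(x - 5))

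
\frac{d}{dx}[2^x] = 2^x*log(2)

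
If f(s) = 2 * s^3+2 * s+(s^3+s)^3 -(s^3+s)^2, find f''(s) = 72*s^7 + 126*s^5 - 30*s^4 + 60*s^3 - 24*s^2 + 18*s - 2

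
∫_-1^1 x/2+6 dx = 12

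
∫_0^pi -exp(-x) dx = -1 + exp(-pi)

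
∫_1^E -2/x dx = -2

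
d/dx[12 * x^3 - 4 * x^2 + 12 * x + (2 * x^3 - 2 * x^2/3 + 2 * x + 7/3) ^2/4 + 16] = 6*x^5 - 10*x^4/3 + 76*x^3/9 + 41*x^2 - 68*x/9 + 43/3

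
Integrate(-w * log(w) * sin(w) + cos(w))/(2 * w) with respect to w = log(w)*cos(w)/2 + C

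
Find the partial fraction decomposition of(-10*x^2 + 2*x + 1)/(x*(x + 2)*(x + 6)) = -371/(24*(x + 6)) + 43/(8*(x + 2)) + 1/(12*x)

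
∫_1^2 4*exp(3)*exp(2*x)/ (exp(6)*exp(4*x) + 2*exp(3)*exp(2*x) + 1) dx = -2*exp(5)/(1 + exp(5)) + 2*exp(7)/(1 + exp(7))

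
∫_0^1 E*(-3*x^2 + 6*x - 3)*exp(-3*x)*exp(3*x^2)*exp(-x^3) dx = 1 - E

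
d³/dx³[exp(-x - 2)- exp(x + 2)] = (-exp(2*x + 4) - 1)*exp(-x - 2)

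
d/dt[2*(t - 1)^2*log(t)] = (4*t^2*log(t) + 2*t^2 - 4*t*log(t) - 4*t + 2)/t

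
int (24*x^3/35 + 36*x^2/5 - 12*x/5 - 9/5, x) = 6*x^4/35 + 12*x^3/5 - 6*x^2/5 - 9*x/5 + C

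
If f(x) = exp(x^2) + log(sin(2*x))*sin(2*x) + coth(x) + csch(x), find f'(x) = 2*x*exp(x^2) + 2*log(sin(2*x))*cos(2*x) + 2*cos(2*x) - cosh(x)/sinh(x)^2 - 1/sinh(x)^2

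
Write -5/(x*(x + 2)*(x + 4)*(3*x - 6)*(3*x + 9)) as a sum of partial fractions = -5/(432*(x + 4)) + 1/(27*(x + 3)) - 5/(144*(x + 2)) - 1/(432*(x - 2)) + 5/(432*x)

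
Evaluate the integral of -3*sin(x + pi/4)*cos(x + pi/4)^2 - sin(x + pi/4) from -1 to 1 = -sqrt(2)*(sin(3) + 7*sin(1))/4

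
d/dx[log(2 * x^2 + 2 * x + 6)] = (2*x + 1)/(x^2 + x + 3)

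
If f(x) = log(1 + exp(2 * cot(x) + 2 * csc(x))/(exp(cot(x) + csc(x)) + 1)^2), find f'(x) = -2*(cos(x) + 1)*exp(2/sin(x))*exp(2/tan(x))/((2*exp(3*cot(x))*exp(3*csc(x)) + 4*exp(2*cot(x))*exp(2*csc(x)) + 3*exp(cot(x))*exp(csc(x)) + 1)*sin(x)^2)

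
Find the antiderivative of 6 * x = 3*x^2 + C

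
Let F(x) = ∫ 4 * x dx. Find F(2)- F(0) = 8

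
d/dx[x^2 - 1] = 2*x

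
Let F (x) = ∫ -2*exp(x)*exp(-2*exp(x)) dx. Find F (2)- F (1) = -exp(-2*E) + exp(-2*exp(2))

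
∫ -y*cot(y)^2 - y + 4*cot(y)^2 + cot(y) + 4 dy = (y - 4)*cot(y) + C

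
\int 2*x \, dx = x^2 + C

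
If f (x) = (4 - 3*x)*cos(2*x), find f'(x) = 6*x*sin(2*x) - 8*sin(2*x) - 3*cos(2*x)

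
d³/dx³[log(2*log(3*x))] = (2*log(x)^2 + 3*log(x) + 4*log(3)*log(x) + 2 + 2*log(3)^2 + 3*log(3))/(x^3*log(x)^3 + 3*x^3*log(3)*log(x)^2 + 3*x^3*log(3)^2*log(x) + x^3*log(3)^3)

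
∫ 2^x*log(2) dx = 2^x + C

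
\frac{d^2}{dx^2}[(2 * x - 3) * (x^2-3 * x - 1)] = 12*x - 18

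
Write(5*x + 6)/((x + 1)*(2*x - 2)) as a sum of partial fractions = -1/(4*(x + 1)) + 11/(4*(x - 1))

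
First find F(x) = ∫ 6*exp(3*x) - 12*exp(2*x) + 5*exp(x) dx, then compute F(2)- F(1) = -2*(-1 + E)^3 - exp(2) + E + 2*(-1 + exp(2))^3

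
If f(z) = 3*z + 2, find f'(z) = 3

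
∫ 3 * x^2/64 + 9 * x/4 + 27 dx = x^3/64 + 9*x^2/8 + 27*x + C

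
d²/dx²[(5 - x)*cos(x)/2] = x*cos(x)/2 + sin(x) - 5*cos(x)/2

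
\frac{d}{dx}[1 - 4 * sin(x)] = -4*cos(x)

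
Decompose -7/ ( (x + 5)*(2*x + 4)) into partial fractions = 7/(6*(x + 5)) - 7/(6*(x + 2))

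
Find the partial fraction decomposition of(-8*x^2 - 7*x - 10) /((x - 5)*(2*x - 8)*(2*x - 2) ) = -25/(48*(x - 1)) + 83/(6*(x - 4)) - 245/(16*(x - 5))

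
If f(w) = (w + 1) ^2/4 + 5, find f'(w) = w/2 + 1/2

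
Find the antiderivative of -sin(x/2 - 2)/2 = cos(x/2 - 2) + C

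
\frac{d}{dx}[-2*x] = -2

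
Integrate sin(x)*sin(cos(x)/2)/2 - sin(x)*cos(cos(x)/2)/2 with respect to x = sqrt(2)*sin(cos(x)/2 + pi/4) + C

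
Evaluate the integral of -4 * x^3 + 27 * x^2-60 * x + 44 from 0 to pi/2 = (-2 + pi/2)^3*(3 - pi/2) + 24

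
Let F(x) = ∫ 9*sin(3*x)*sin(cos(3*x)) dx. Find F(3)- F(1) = -3*cos(cos(3)) + 3*cos(cos(9))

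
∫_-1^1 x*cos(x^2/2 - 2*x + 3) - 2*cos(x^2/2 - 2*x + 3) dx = -sin(11/2) + sin(3/2)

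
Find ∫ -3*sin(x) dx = 3*cos(x) + C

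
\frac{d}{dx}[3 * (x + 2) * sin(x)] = 3*x*cos(x) + 3*sin(x) + 6*cos(x)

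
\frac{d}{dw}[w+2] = 1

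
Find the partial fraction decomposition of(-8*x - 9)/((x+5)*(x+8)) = -55/(3*(x + 8)) + 31/(3*(x + 5))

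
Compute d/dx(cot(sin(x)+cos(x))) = -sqrt(2)*cos(x + pi/4)/sin(sqrt(2)*sin(x + pi/4))^2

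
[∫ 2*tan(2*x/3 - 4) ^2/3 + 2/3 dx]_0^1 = -tan(10/3) + tan(4)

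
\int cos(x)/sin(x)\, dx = log(6*sin(x)) + C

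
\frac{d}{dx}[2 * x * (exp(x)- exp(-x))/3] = (2*x*exp(2*x) + 2*x + 2*exp(2*x) - 2)*exp(-x)/3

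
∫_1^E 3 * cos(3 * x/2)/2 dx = -sin(3/2) + sin(3*E/2)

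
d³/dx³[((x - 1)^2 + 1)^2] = 24*x - 24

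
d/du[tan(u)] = cos(u)^(-2)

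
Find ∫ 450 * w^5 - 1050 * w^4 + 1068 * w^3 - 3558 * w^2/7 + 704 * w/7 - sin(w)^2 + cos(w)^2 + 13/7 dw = 75*w^6 - 210*w^5 + 267*w^4 - 1186*w^3/7 + 352*w^2/7 + 13*w/7 + sin(2*w)/2 + C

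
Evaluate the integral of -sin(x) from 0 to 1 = -1 + cos(1)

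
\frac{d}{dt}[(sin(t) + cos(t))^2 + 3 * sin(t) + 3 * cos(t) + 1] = 2*cos(2*t) + 3*sqrt(2)*cos(t + pi/4)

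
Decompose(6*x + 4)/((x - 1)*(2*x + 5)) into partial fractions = 22/(7*(2*x + 5)) + 10/(7*(x - 1))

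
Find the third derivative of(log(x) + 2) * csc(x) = (x^3*log(x)*cos(x)/sin(x) - 6*x^3*log(x)*cos(x)/sin(x)^3 + 2*x^3*cos(x)/sin(x) - 12*x^3*cos(x)/sin(x)^3 - 3*x^2 + 6*x^2/sin(x)^2 + 3*x*cos(x)/sin(x) + 2)/(x^3*sin(x))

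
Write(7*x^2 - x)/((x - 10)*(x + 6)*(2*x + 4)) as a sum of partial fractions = 129/(64*(x + 6)) - 5/(16*(x + 2)) + 115/(64*(x - 10))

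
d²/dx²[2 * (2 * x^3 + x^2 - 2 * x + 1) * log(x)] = (24*x^3*log(x) + 20*x^3 + 4*x^2*log(x) + 6*x^2 - 4*x - 2)/x^2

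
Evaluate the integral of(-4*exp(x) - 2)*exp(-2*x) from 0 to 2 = -9 + (exp(-2) + 2)^2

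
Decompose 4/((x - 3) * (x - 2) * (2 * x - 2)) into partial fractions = 1/(x - 1) - 2/(x - 2) + 1/(x - 3)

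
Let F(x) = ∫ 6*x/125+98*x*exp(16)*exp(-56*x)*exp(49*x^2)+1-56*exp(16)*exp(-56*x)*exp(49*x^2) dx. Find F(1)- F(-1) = -exp(121) + 2 + exp(9)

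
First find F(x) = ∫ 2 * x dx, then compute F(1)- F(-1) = 0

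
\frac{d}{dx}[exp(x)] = exp(x)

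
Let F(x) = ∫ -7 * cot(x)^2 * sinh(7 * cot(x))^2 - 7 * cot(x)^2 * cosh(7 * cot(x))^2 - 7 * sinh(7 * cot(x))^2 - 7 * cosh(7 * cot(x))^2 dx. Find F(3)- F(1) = sinh(14*cot(3))/2 - sinh(14*cot(1))/2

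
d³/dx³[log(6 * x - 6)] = 2/(x^3 - 3*x^2 + 3*x - 1)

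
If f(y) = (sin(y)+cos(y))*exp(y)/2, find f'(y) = exp(y)*cos(y)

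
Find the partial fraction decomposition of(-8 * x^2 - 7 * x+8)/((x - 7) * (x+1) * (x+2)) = -10/(9*(x + 2)) - 7/(8*(x + 1)) - 433/(72*(x - 7))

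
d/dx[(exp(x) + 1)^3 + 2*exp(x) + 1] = 3*exp(3*x) + 6*exp(2*x) + 5*exp(x)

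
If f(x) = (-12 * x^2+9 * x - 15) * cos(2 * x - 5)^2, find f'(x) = 24*x^2*sin(4*x - 10) - 18*x*sin(4*x - 10) - 24*x*cos(2*x - 5)^2 + 30*sin(4*x - 10) + 9*cos(2*x - 5)^2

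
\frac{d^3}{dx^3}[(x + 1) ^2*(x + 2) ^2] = 24*x + 36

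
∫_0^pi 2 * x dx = pi^2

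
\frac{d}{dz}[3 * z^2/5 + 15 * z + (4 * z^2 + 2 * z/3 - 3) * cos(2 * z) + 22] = -8*z^2*sin(2*z) - 4*z*sin(2*z)/3 + 8*z*cos(2*z) + 6*z/5 + 6*sin(2*z) + 2*cos(2*z)/3 + 15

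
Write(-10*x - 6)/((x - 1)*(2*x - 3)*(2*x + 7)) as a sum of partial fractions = 29/(45*(2*x + 7)) - 21/(5*(2*x - 3)) + 16/(9*(x - 1))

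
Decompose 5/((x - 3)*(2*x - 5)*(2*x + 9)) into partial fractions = 1/(21*(2*x + 9)) - 5/(7*(2*x - 5)) + 1/(3*(x - 3))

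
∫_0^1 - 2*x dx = -1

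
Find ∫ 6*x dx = 3*x^2 + C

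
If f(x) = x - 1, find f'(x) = 1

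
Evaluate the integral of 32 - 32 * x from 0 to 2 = 0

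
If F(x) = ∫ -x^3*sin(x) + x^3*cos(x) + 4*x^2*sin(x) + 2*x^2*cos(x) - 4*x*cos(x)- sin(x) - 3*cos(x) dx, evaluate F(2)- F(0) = -sin(2) - cos(2) + 1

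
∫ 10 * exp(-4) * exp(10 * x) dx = exp(10*x - 4) + C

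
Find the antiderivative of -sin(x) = cos(x) + C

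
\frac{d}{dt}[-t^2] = -2*t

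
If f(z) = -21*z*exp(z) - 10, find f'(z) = -21*z*exp(z) - 21*exp(z)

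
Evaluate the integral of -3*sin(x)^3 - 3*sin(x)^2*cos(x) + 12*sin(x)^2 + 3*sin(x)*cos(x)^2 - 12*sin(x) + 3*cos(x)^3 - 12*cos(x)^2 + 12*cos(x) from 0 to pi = -26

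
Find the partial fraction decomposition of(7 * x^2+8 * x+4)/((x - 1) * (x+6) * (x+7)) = 291/(8*(x + 7)) - 208/(7*(x + 6)) + 19/(56*(x - 1))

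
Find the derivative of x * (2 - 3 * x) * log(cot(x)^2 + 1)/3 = 2*x^2/tan(x) - 2*x*log(sin(x)^(-2)) - 4*x/(3*tan(x)) + 2*log(sin(x)^(-2))/3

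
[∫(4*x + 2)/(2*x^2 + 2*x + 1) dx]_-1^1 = -log(2) + log(10)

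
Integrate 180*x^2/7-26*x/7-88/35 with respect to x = 60*x^3/7 - 13*x^2/7 - 88*x/35 + C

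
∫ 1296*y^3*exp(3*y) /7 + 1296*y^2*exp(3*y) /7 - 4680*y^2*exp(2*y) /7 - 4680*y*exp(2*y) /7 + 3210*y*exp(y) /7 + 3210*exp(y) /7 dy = 6*y*(72*y^2*exp(2*y) - 390*y*exp(y) + 535)*exp(y)/7 + C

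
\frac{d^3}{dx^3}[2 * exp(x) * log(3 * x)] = (2*x^3*exp(x)*log(x) + 2*x^3*exp(x)*log(3) + 6*x^2*exp(x) - 6*x*exp(x) + 4*exp(x))/x^3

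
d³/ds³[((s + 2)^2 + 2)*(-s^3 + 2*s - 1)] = -60*s^2 - 96*s - 24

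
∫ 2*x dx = x^2 + C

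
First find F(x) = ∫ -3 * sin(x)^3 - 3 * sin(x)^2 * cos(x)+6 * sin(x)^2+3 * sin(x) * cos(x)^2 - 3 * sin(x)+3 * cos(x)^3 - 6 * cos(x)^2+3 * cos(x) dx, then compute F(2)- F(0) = (-1 + cos(2) + sin(2))^3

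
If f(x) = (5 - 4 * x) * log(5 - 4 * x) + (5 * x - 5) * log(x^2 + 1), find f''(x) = (24*x^4 - 10*x^3 + 38*x^2 - 190*x + 34)/(4*x^5 - 5*x^4 + 8*x^3 - 10*x^2 + 4*x - 5)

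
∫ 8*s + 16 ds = 4*s^2 + 16*s + C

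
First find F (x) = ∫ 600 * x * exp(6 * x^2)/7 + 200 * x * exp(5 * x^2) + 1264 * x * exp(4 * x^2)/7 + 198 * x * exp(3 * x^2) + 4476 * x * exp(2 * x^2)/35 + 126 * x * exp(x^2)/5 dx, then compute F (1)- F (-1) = 0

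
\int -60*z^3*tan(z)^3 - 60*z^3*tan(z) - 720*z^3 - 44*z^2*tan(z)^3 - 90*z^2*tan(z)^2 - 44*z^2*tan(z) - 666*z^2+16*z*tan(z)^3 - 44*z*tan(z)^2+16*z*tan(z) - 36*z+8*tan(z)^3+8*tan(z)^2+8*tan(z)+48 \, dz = -2*(3*z + 1)*(6*z + tan(z)^2 + 3)*(5*z^2 + 2*z - 2) + C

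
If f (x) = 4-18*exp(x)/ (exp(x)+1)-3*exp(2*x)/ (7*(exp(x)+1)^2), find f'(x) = (-132*exp(2*x) - 126*exp(x))/(7*exp(3*x) + 21*exp(2*x) + 21*exp(x) + 7)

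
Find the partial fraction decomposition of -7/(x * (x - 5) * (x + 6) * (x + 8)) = 7/(208*(x + 8)) - 7/(132*(x + 6)) - 7/(715*(x - 5)) + 7/(240*x)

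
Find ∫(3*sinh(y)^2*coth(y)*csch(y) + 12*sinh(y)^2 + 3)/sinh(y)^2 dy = 12*y - 3/tanh(y) - 3/sinh(y) + C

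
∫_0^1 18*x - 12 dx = -3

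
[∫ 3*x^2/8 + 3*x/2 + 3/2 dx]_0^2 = 7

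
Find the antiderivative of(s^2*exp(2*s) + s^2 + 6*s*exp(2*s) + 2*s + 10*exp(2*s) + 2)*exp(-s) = 2*((s + 2)^2 + 2)*sinh(s) + C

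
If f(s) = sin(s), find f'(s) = cos(s)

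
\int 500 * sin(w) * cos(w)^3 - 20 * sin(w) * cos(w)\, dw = (10 - 125*cos(w)^2)*cos(w)^2 + C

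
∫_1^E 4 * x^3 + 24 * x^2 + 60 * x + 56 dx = -144 + (3 + (2 + E)^2)^2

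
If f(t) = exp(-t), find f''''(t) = exp(-t)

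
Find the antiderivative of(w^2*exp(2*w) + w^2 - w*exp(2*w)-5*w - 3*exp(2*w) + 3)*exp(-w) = 2*w*(w - 3)*sinh(w) + C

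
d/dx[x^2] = 2*x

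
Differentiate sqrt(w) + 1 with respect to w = 1/(2*sqrt(w))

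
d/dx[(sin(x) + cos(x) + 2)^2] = 2*cos(2*x) + 4*sqrt(2)*cos(x + pi/4)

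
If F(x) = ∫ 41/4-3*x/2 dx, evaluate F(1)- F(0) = 19/2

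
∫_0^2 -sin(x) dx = -1 + cos(2)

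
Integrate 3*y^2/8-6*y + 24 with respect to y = y^3/8 - 3*y^2 + 24*y + C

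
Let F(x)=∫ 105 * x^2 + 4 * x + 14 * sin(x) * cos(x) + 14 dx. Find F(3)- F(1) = -7*cos(6)/2 + 7*cos(2)/2 + 954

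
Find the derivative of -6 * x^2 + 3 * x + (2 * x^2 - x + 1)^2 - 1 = 16*x^3 - 12*x^2 - 2*x + 1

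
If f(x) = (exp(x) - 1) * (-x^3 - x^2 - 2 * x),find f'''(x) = -x^3*exp(x) - 10*x^2*exp(x) - 26*x*exp(x) - 18*exp(x) + 6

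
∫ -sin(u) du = cos(u) + C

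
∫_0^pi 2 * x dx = pi^2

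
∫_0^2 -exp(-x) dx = -1 + exp(-2)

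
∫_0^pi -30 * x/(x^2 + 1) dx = -15*log(1 + pi^2)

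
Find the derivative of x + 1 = 1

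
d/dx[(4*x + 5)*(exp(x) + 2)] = 4*x*exp(x) + 9*exp(x) + 8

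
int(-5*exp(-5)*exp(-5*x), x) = exp(-5*x - 5) + C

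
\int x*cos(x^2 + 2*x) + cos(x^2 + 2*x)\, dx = sin(x*(x + 2))/2 + C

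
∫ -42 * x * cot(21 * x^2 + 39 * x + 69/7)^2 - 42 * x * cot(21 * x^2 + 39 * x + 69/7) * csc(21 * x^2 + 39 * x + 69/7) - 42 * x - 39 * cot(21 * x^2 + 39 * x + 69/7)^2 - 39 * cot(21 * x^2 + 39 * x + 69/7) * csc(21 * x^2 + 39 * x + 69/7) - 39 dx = cot(21*x^2 + 39*x + 69/7) + csc(21*x^2 + 39*x + 69/7) + C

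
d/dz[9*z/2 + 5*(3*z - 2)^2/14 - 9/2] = 45*z/7 + 3/14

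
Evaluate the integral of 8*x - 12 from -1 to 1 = -24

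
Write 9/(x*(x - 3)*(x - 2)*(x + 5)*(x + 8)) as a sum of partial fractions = 3/(880*(x + 8)) - 3/(280*(x + 5)) - 9/(140*(x - 2)) + 3/(88*(x - 3)) + 3/(80*x)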